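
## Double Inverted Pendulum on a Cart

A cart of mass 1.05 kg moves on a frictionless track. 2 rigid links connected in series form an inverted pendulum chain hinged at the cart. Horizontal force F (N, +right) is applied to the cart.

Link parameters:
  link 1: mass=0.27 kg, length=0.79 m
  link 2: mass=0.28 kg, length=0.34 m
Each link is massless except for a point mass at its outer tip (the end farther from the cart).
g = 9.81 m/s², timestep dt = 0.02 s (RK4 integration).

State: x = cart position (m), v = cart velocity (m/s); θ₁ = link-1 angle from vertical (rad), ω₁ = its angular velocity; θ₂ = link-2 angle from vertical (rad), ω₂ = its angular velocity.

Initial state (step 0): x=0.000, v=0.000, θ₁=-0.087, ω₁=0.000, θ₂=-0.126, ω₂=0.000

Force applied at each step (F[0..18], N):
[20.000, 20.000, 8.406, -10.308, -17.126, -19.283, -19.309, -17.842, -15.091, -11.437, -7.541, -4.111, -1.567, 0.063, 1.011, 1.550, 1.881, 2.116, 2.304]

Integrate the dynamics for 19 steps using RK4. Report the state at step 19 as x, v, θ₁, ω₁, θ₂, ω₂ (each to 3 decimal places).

apply F[0]=+20.000 → step 1: x=0.004, v=0.388, θ₁=-0.092, ω₁=-0.504, θ₂=-0.126, ω₂=-0.036
apply F[1]=+20.000 → step 2: x=0.016, v=0.777, θ₁=-0.107, ω₁=-1.012, θ₂=-0.127, ω₂=-0.061
apply F[2]=+8.406 → step 3: x=0.033, v=0.947, θ₁=-0.130, ω₁=-1.253, θ₂=-0.129, ω₂=-0.070
apply F[3]=-10.308 → step 4: x=0.050, v=0.765, θ₁=-0.153, ω₁=-1.063, θ₂=-0.130, ω₂=-0.055
apply F[4]=-17.126 → step 5: x=0.062, v=0.458, θ₁=-0.171, ω₁=-0.730, θ₂=-0.131, ω₂=-0.011
apply F[5]=-19.283 → step 6: x=0.068, v=0.114, θ₁=-0.182, ω₁=-0.360, θ₂=-0.130, ω₂=0.058
apply F[6]=-19.309 → step 7: x=0.067, v=-0.230, θ₁=-0.185, ω₁=0.004, θ₂=-0.128, ω₂=0.141
apply F[7]=-17.842 → step 8: x=0.059, v=-0.546, θ₁=-0.182, ω₁=0.333, θ₂=-0.125, ω₂=0.227
apply F[8]=-15.091 → step 9: x=0.045, v=-0.811, θ₁=-0.173, ω₁=0.603, θ₂=-0.119, ω₂=0.306
apply F[9]=-11.437 → step 10: x=0.027, v=-1.010, θ₁=-0.159, ω₁=0.796, θ₂=-0.112, ω₂=0.371
apply F[10]=-7.541 → step 11: x=0.006, v=-1.138, θ₁=-0.142, ω₁=0.908, θ₂=-0.105, ω₂=0.421
apply F[11]=-4.111 → step 12: x=-0.018, v=-1.203, θ₁=-0.123, ω₁=0.949, θ₂=-0.096, ω₂=0.457
apply F[12]=-1.567 → step 13: x=-0.042, v=-1.222, θ₁=-0.104, ω₁=0.939, θ₂=-0.086, ω₂=0.482
apply F[13]=+0.063 → step 14: x=-0.066, v=-1.212, θ₁=-0.086, ω₁=0.900, θ₂=-0.077, ω₂=0.497
apply F[14]=+1.011 → step 15: x=-0.090, v=-1.186, θ₁=-0.068, ω₁=0.846, θ₂=-0.067, ω₂=0.503
apply F[15]=+1.550 → step 16: x=-0.114, v=-1.150, θ₁=-0.052, ω₁=0.787, θ₂=-0.056, ω₂=0.501
apply F[16]=+1.881 → step 17: x=-0.136, v=-1.110, θ₁=-0.037, ω₁=0.727, θ₂=-0.047, ω₂=0.493
apply F[17]=+2.116 → step 18: x=-0.158, v=-1.067, θ₁=-0.023, ω₁=0.668, θ₂=-0.037, ω₂=0.480
apply F[18]=+2.304 → step 19: x=-0.179, v=-1.022, θ₁=-0.010, ω₁=0.610, θ₂=-0.027, ω₂=0.463

Answer: x=-0.179, v=-1.022, θ₁=-0.010, ω₁=0.610, θ₂=-0.027, ω₂=0.463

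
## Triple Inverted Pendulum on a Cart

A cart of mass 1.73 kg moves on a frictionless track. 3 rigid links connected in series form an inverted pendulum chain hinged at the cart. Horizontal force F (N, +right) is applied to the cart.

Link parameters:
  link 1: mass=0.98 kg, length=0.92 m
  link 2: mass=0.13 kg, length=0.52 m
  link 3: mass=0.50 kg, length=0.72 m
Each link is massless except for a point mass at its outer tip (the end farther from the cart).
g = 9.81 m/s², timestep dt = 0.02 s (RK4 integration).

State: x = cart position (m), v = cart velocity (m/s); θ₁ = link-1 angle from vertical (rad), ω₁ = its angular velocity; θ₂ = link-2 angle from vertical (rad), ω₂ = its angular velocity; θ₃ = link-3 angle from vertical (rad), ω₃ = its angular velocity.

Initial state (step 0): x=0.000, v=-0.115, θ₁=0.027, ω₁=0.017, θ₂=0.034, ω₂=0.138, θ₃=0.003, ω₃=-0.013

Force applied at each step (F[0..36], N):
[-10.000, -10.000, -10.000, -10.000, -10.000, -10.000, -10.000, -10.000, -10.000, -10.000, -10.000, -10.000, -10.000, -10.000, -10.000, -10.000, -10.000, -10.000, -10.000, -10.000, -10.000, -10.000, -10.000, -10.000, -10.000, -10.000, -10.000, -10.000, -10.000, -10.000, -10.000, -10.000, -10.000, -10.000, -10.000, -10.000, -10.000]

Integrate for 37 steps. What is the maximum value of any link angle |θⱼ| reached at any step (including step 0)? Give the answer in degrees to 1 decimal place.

apply F[0]=-10.000 → step 1: x=-0.004, v=-0.236, θ₁=0.029, ω₁=0.153, θ₂=0.037, ω₂=0.189, θ₃=0.002, ω₃=-0.055
apply F[1]=-10.000 → step 2: x=-0.009, v=-0.357, θ₁=0.033, ω₁=0.290, θ₂=0.042, ω₂=0.247, θ₃=0.001, ω₃=-0.103
apply F[2]=-10.000 → step 3: x=-0.018, v=-0.479, θ₁=0.040, ω₁=0.429, θ₂=0.047, ω₂=0.314, θ₃=-0.002, ω₃=-0.160
apply F[3]=-10.000 → step 4: x=-0.029, v=-0.602, θ₁=0.050, ω₁=0.572, θ₂=0.054, ω₂=0.390, θ₃=-0.006, ω₃=-0.226
apply F[4]=-10.000 → step 5: x=-0.042, v=-0.727, θ₁=0.063, ω₁=0.719, θ₂=0.063, ω₂=0.477, θ₃=-0.011, ω₃=-0.305
apply F[5]=-10.000 → step 6: x=-0.058, v=-0.854, θ₁=0.079, ω₁=0.872, θ₂=0.073, ω₂=0.576, θ₃=-0.018, ω₃=-0.397
apply F[6]=-10.000 → step 7: x=-0.076, v=-0.983, θ₁=0.098, ω₁=1.032, θ₂=0.086, ω₂=0.686, θ₃=-0.027, ω₃=-0.502
apply F[7]=-10.000 → step 8: x=-0.097, v=-1.114, θ₁=0.120, ω₁=1.198, θ₂=0.101, ω₂=0.806, θ₃=-0.038, ω₃=-0.620
apply F[8]=-10.000 → step 9: x=-0.121, v=-1.246, θ₁=0.146, ω₁=1.371, θ₂=0.118, ω₂=0.932, θ₃=-0.052, ω₃=-0.746
apply F[9]=-10.000 → step 10: x=-0.147, v=-1.380, θ₁=0.175, ω₁=1.550, θ₂=0.138, ω₂=1.054, θ₃=-0.068, ω₃=-0.873
apply F[10]=-10.000 → step 11: x=-0.176, v=-1.513, θ₁=0.208, ω₁=1.736, θ₂=0.160, ω₂=1.164, θ₃=-0.087, ω₃=-0.993
apply F[11]=-10.000 → step 12: x=-0.207, v=-1.646, θ₁=0.245, ω₁=1.927, θ₂=0.185, ω₂=1.251, θ₃=-0.108, ω₃=-1.094
apply F[12]=-10.000 → step 13: x=-0.242, v=-1.777, θ₁=0.285, ω₁=2.121, θ₂=0.210, ω₂=1.306, θ₃=-0.130, ω₃=-1.168
apply F[13]=-10.000 → step 14: x=-0.278, v=-1.904, θ₁=0.330, ω₁=2.318, θ₂=0.237, ω₂=1.324, θ₃=-0.154, ω₃=-1.207
apply F[14]=-10.000 → step 15: x=-0.318, v=-2.026, θ₁=0.378, ω₁=2.517, θ₂=0.263, ω₂=1.305, θ₃=-0.178, ω₃=-1.208
apply F[15]=-10.000 → step 16: x=-0.359, v=-2.142, θ₁=0.430, ω₁=2.715, θ₂=0.289, ω₂=1.253, θ₃=-0.202, ω₃=-1.169
apply F[16]=-10.000 → step 17: x=-0.403, v=-2.250, θ₁=0.487, ω₁=2.912, θ₂=0.313, ω₂=1.176, θ₃=-0.225, ω₃=-1.092
apply F[17]=-10.000 → step 18: x=-0.449, v=-2.347, θ₁=0.547, ω₁=3.105, θ₂=0.335, ω₂=1.081, θ₃=-0.246, ω₃=-0.979
apply F[18]=-10.000 → step 19: x=-0.497, v=-2.433, θ₁=0.611, ω₁=3.294, θ₂=0.356, ω₂=0.979, θ₃=-0.264, ω₃=-0.831
apply F[19]=-10.000 → step 20: x=-0.547, v=-2.506, θ₁=0.678, ω₁=3.477, θ₂=0.375, ω₂=0.880, θ₃=-0.279, ω₃=-0.651
apply F[20]=-10.000 → step 21: x=-0.597, v=-2.564, θ₁=0.750, ω₁=3.653, θ₂=0.391, ω₂=0.793, θ₃=-0.290, ω₃=-0.443
apply F[21]=-10.000 → step 22: x=-0.649, v=-2.607, θ₁=0.825, ω₁=3.822, θ₂=0.406, ω₂=0.725, θ₃=-0.296, ω₃=-0.209
apply F[22]=-10.000 → step 23: x=-0.702, v=-2.634, θ₁=0.903, ω₁=3.985, θ₂=0.420, ω₂=0.685, θ₃=-0.298, ω₃=0.047
apply F[23]=-10.000 → step 24: x=-0.754, v=-2.643, θ₁=0.984, ω₁=4.143, θ₂=0.434, ω₂=0.677, θ₃=-0.294, ω₃=0.323
apply F[24]=-10.000 → step 25: x=-0.807, v=-2.636, θ₁=1.068, ω₁=4.296, θ₂=0.448, ω₂=0.704, θ₃=-0.285, ω₃=0.616
apply F[25]=-10.000 → step 26: x=-0.860, v=-2.611, θ₁=1.156, ω₁=4.446, θ₂=0.462, ω₂=0.769, θ₃=-0.269, ω₃=0.924
apply F[26]=-10.000 → step 27: x=-0.911, v=-2.568, θ₁=1.246, ω₁=4.595, θ₂=0.479, ω₂=0.873, θ₃=-0.248, ω₃=1.245
apply F[27]=-10.000 → step 28: x=-0.962, v=-2.508, θ₁=1.340, ω₁=4.744, θ₂=0.498, ω₂=1.015, θ₃=-0.219, ω₃=1.580
apply F[28]=-10.000 → step 29: x=-1.012, v=-2.430, θ₁=1.436, ω₁=4.895, θ₂=0.520, ω₂=1.195, θ₃=-0.184, ω₃=1.929
apply F[29]=-10.000 → step 30: x=-1.059, v=-2.334, θ₁=1.535, ω₁=5.051, θ₂=0.546, ω₂=1.411, θ₃=-0.142, ω₃=2.295
apply F[30]=-10.000 → step 31: x=-1.105, v=-2.221, θ₁=1.638, ω₁=5.211, θ₂=0.576, ω₂=1.660, θ₃=-0.092, ω₃=2.682
apply F[31]=-10.000 → step 32: x=-1.148, v=-2.090, θ₁=1.744, ω₁=5.378, θ₂=0.612, ω₂=1.939, θ₃=-0.035, ω₃=3.095
apply F[32]=-10.000 → step 33: x=-1.188, v=-1.942, θ₁=1.853, ω₁=5.550, θ₂=0.654, ω₂=2.245, θ₃=0.032, ω₃=3.541
apply F[33]=-10.000 → step 34: x=-1.226, v=-1.778, θ₁=1.966, ω₁=5.726, θ₂=0.702, ω₂=2.573, θ₃=0.107, ω₃=4.030
apply F[34]=-10.000 → step 35: x=-1.259, v=-1.601, θ₁=2.082, ω₁=5.903, θ₂=0.757, ω₂=2.916, θ₃=0.193, ω₃=4.573
apply F[35]=-10.000 → step 36: x=-1.290, v=-1.415, θ₁=2.202, ω₁=6.073, θ₂=0.819, ω₂=3.263, θ₃=0.291, ω₃=5.182
apply F[36]=-10.000 → step 37: x=-1.316, v=-1.227, θ₁=2.325, ω₁=6.222, θ₂=0.888, ω₂=3.599, θ₃=0.401, ω₃=5.872
Max |angle| over trajectory = 2.325 rad = 133.2°.

Answer: 133.2°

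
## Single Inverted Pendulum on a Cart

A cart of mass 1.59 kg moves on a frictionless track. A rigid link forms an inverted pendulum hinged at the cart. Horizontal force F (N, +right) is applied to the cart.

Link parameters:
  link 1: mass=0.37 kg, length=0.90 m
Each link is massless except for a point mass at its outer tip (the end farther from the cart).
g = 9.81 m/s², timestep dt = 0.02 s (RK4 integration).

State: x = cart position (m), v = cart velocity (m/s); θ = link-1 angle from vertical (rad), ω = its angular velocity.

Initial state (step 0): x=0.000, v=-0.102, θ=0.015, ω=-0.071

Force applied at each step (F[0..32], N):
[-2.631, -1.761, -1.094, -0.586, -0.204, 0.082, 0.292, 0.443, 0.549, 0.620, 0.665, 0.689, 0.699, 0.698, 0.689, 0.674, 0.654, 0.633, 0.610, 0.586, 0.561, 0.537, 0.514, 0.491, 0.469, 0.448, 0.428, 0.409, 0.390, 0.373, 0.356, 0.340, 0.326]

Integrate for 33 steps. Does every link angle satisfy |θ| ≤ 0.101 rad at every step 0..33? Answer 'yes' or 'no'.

apply F[0]=-2.631 → step 1: x=-0.002, v=-0.136, θ=0.014, ω=-0.030
apply F[1]=-1.761 → step 2: x=-0.005, v=-0.159, θ=0.014, ω=-0.002
apply F[2]=-1.094 → step 3: x=-0.009, v=-0.173, θ=0.014, ω=0.017
apply F[3]=-0.586 → step 4: x=-0.012, v=-0.181, θ=0.014, ω=0.029
apply F[4]=-0.204 → step 5: x=-0.016, v=-0.184, θ=0.015, ω=0.036
apply F[5]=+0.082 → step 6: x=-0.020, v=-0.184, θ=0.016, ω=0.039
apply F[6]=+0.292 → step 7: x=-0.023, v=-0.181, θ=0.016, ω=0.039
apply F[7]=+0.443 → step 8: x=-0.027, v=-0.176, θ=0.017, ω=0.037
apply F[8]=+0.549 → step 9: x=-0.030, v=-0.170, θ=0.018, ω=0.034
apply F[9]=+0.620 → step 10: x=-0.034, v=-0.163, θ=0.019, ω=0.030
apply F[10]=+0.665 → step 11: x=-0.037, v=-0.156, θ=0.019, ω=0.026
apply F[11]=+0.689 → step 12: x=-0.040, v=-0.148, θ=0.020, ω=0.022
apply F[12]=+0.699 → step 13: x=-0.043, v=-0.140, θ=0.020, ω=0.017
apply F[13]=+0.698 → step 14: x=-0.045, v=-0.132, θ=0.020, ω=0.013
apply F[14]=+0.689 → step 15: x=-0.048, v=-0.124, θ=0.021, ω=0.009
apply F[15]=+0.674 → step 16: x=-0.050, v=-0.117, θ=0.021, ω=0.005
apply F[16]=+0.654 → step 17: x=-0.053, v=-0.109, θ=0.021, ω=0.001
apply F[17]=+0.633 → step 18: x=-0.055, v=-0.102, θ=0.021, ω=-0.002
apply F[18]=+0.610 → step 19: x=-0.057, v=-0.096, θ=0.021, ω=-0.005
apply F[19]=+0.586 → step 20: x=-0.059, v=-0.089, θ=0.021, ω=-0.008
apply F[20]=+0.561 → step 21: x=-0.060, v=-0.083, θ=0.020, ω=-0.010
apply F[21]=+0.537 → step 22: x=-0.062, v=-0.077, θ=0.020, ω=-0.012
apply F[22]=+0.514 → step 23: x=-0.063, v=-0.072, θ=0.020, ω=-0.014
apply F[23]=+0.491 → step 24: x=-0.065, v=-0.066, θ=0.020, ω=-0.015
apply F[24]=+0.469 → step 25: x=-0.066, v=-0.061, θ=0.019, ω=-0.017
apply F[25]=+0.448 → step 26: x=-0.067, v=-0.057, θ=0.019, ω=-0.018
apply F[26]=+0.428 → step 27: x=-0.068, v=-0.052, θ=0.019, ω=-0.019
apply F[27]=+0.409 → step 28: x=-0.069, v=-0.048, θ=0.018, ω=-0.019
apply F[28]=+0.390 → step 29: x=-0.070, v=-0.044, θ=0.018, ω=-0.020
apply F[29]=+0.373 → step 30: x=-0.071, v=-0.040, θ=0.017, ω=-0.021
apply F[30]=+0.356 → step 31: x=-0.072, v=-0.036, θ=0.017, ω=-0.021
apply F[31]=+0.340 → step 32: x=-0.072, v=-0.033, θ=0.017, ω=-0.021
apply F[32]=+0.326 → step 33: x=-0.073, v=-0.029, θ=0.016, ω=-0.021
Max |angle| over trajectory = 0.021 rad; bound = 0.101 → within bound.

Answer: yes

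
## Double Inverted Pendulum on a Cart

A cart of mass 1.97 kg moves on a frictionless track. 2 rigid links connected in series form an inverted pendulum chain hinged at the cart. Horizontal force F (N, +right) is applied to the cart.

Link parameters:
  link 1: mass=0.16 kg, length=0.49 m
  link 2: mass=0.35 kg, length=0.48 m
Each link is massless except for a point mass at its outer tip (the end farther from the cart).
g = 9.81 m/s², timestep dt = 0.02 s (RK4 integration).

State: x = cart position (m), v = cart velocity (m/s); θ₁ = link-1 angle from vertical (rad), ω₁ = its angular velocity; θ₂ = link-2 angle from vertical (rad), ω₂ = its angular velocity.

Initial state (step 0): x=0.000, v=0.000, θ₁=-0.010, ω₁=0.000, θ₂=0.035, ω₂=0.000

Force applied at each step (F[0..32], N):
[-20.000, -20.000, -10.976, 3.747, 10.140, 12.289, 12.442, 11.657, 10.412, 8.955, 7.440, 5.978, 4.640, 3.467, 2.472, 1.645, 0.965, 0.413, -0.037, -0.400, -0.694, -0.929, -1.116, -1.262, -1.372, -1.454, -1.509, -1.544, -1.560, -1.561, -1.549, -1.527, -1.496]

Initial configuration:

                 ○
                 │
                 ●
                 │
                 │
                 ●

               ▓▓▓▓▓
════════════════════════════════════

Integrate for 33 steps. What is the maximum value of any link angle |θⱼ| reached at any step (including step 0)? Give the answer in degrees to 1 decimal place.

apply F[0]=-20.000 → step 1: x=-0.002, v=-0.203, θ₁=-0.006, ω₁=0.371, θ₂=0.036, ω₂=0.057
apply F[1]=-20.000 → step 2: x=-0.008, v=-0.406, θ₁=0.005, ω₁=0.753, θ₂=0.037, ω₂=0.106
apply F[2]=-10.976 → step 3: x=-0.017, v=-0.518, θ₁=0.022, ω₁=0.966, θ₂=0.040, ω₂=0.137
apply F[3]=+3.747 → step 4: x=-0.027, v=-0.481, θ₁=0.041, ω₁=0.896, θ₂=0.043, ω₂=0.149
apply F[4]=+10.140 → step 5: x=-0.036, v=-0.381, θ₁=0.057, ω₁=0.715, θ₂=0.046, ω₂=0.143
apply F[5]=+12.289 → step 6: x=-0.042, v=-0.259, θ₁=0.069, ω₁=0.507, θ₂=0.048, ω₂=0.121
apply F[6]=+12.442 → step 7: x=-0.046, v=-0.137, θ₁=0.077, ω₁=0.309, θ₂=0.050, ω₂=0.089
apply F[7]=+11.657 → step 8: x=-0.048, v=-0.023, θ₁=0.081, ω₁=0.134, θ₂=0.052, ω₂=0.050
apply F[8]=+10.412 → step 9: x=-0.047, v=0.079, θ₁=0.083, ω₁=-0.012, θ₂=0.052, ω₂=0.009
apply F[9]=+8.955 → step 10: x=-0.045, v=0.165, θ₁=0.081, ω₁=-0.128, θ₂=0.052, ω₂=-0.031
apply F[10]=+7.440 → step 11: x=-0.041, v=0.237, θ₁=0.078, ω₁=-0.216, θ₂=0.051, ω₂=-0.068
apply F[11]=+5.978 → step 12: x=-0.036, v=0.294, θ₁=0.073, ω₁=-0.279, θ₂=0.049, ω₂=-0.101
apply F[12]=+4.640 → step 13: x=-0.029, v=0.337, θ₁=0.067, ω₁=-0.321, θ₂=0.047, ω₂=-0.130
apply F[13]=+3.467 → step 14: x=-0.022, v=0.369, θ₁=0.060, ω₁=-0.345, θ₂=0.044, ω₂=-0.153
apply F[14]=+2.472 → step 15: x=-0.015, v=0.391, θ₁=0.053, ω₁=-0.355, θ₂=0.041, ω₂=-0.172
apply F[15]=+1.645 → step 16: x=-0.007, v=0.406, θ₁=0.046, ω₁=-0.355, θ₂=0.037, ω₂=-0.185
apply F[16]=+0.965 → step 17: x=0.002, v=0.413, θ₁=0.039, ω₁=-0.347, θ₂=0.034, ω₂=-0.195
apply F[17]=+0.413 → step 18: x=0.010, v=0.416, θ₁=0.032, ω₁=-0.334, θ₂=0.030, ω₂=-0.200
apply F[18]=-0.037 → step 19: x=0.018, v=0.414, θ₁=0.026, ω₁=-0.317, θ₂=0.026, ω₂=-0.202
apply F[19]=-0.400 → step 20: x=0.026, v=0.409, θ₁=0.020, ω₁=-0.298, θ₂=0.022, ω₂=-0.201
apply F[20]=-0.694 → step 21: x=0.034, v=0.401, θ₁=0.014, ω₁=-0.277, θ₂=0.018, ω₂=-0.197
apply F[21]=-0.929 → step 22: x=0.042, v=0.391, θ₁=0.009, ω₁=-0.256, θ₂=0.014, ω₂=-0.192
apply F[22]=-1.116 → step 23: x=0.050, v=0.379, θ₁=0.004, ω₁=-0.235, θ₂=0.010, ω₂=-0.184
apply F[23]=-1.262 → step 24: x=0.058, v=0.366, θ₁=-0.001, ω₁=-0.214, θ₂=0.006, ω₂=-0.176
apply F[24]=-1.372 → step 25: x=0.065, v=0.352, θ₁=-0.005, ω₁=-0.193, θ₂=0.003, ω₂=-0.166
apply F[25]=-1.454 → step 26: x=0.072, v=0.338, θ₁=-0.008, ω₁=-0.173, θ₂=-0.000, ω₂=-0.156
apply F[26]=-1.509 → step 27: x=0.078, v=0.323, θ₁=-0.012, ω₁=-0.154, θ₂=-0.003, ω₂=-0.145
apply F[27]=-1.544 → step 28: x=0.085, v=0.308, θ₁=-0.015, ω₁=-0.136, θ₂=-0.006, ω₂=-0.134
apply F[28]=-1.560 → step 29: x=0.091, v=0.293, θ₁=-0.017, ω₁=-0.120, θ₂=-0.009, ω₂=-0.123
apply F[29]=-1.561 → step 30: x=0.096, v=0.278, θ₁=-0.019, ω₁=-0.104, θ₂=-0.011, ω₂=-0.112
apply F[30]=-1.549 → step 31: x=0.102, v=0.263, θ₁=-0.021, ω₁=-0.089, θ₂=-0.013, ω₂=-0.101
apply F[31]=-1.527 → step 32: x=0.107, v=0.249, θ₁=-0.023, ω₁=-0.076, θ₂=-0.015, ω₂=-0.091
apply F[32]=-1.496 → step 33: x=0.112, v=0.235, θ₁=-0.024, ω₁=-0.063, θ₂=-0.017, ω₂=-0.081
Max |angle| over trajectory = 0.083 rad = 4.7°.

Answer: 4.7°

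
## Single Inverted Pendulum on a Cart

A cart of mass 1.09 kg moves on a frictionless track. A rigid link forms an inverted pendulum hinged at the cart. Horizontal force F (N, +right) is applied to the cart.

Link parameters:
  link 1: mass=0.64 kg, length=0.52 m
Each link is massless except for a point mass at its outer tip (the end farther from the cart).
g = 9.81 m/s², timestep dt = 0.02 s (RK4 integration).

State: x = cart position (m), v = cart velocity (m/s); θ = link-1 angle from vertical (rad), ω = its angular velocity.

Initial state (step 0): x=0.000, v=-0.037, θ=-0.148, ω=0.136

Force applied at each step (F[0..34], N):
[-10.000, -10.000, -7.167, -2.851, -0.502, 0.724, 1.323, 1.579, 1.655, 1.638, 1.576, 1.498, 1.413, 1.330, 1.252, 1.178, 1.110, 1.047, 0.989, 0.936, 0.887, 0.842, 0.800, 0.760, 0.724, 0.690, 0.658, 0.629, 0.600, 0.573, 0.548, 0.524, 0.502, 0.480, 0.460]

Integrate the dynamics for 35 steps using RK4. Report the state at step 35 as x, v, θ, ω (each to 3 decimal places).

apply F[0]=-10.000 → step 1: x=-0.002, v=-0.202, θ=-0.143, ω=0.395
apply F[1]=-10.000 → step 2: x=-0.008, v=-0.368, θ=-0.132, ω=0.660
apply F[2]=-7.167 → step 3: x=-0.017, v=-0.485, θ=-0.117, ω=0.835
apply F[3]=-2.851 → step 4: x=-0.027, v=-0.525, θ=-0.100, ω=0.871
apply F[4]=-0.502 → step 5: x=-0.037, v=-0.524, θ=-0.083, ω=0.835
apply F[5]=+0.724 → step 6: x=-0.047, v=-0.502, θ=-0.067, ω=0.765
apply F[6]=+1.323 → step 7: x=-0.057, v=-0.472, θ=-0.053, ω=0.683
apply F[7]=+1.579 → step 8: x=-0.066, v=-0.437, θ=-0.040, ω=0.600
apply F[8]=+1.655 → step 9: x=-0.075, v=-0.403, θ=-0.029, ω=0.522
apply F[9]=+1.638 → step 10: x=-0.082, v=-0.370, θ=-0.019, ω=0.450
apply F[10]=+1.576 → step 11: x=-0.090, v=-0.340, θ=-0.011, ω=0.386
apply F[11]=+1.498 → step 12: x=-0.096, v=-0.312, θ=-0.003, ω=0.329
apply F[12]=+1.413 → step 13: x=-0.102, v=-0.286, θ=0.003, ω=0.278
apply F[13]=+1.330 → step 14: x=-0.107, v=-0.262, θ=0.008, ω=0.235
apply F[14]=+1.252 → step 15: x=-0.112, v=-0.240, θ=0.012, ω=0.196
apply F[15]=+1.178 → step 16: x=-0.117, v=-0.220, θ=0.016, ω=0.163
apply F[16]=+1.110 → step 17: x=-0.121, v=-0.202, θ=0.019, ω=0.134
apply F[17]=+1.047 → step 18: x=-0.125, v=-0.185, θ=0.021, ω=0.109
apply F[18]=+0.989 → step 19: x=-0.129, v=-0.169, θ=0.023, ω=0.088
apply F[19]=+0.936 → step 20: x=-0.132, v=-0.155, θ=0.025, ω=0.069
apply F[20]=+0.887 → step 21: x=-0.135, v=-0.141, θ=0.026, ω=0.053
apply F[21]=+0.842 → step 22: x=-0.138, v=-0.129, θ=0.027, ω=0.039
apply F[22]=+0.800 → step 23: x=-0.140, v=-0.117, θ=0.027, ω=0.027
apply F[23]=+0.760 → step 24: x=-0.142, v=-0.107, θ=0.028, ω=0.016
apply F[24]=+0.724 → step 25: x=-0.144, v=-0.096, θ=0.028, ω=0.007
apply F[25]=+0.690 → step 26: x=-0.146, v=-0.087, θ=0.028, ω=-0.000
apply F[26]=+0.658 → step 27: x=-0.148, v=-0.078, θ=0.028, ω=-0.006
apply F[27]=+0.629 → step 28: x=-0.149, v=-0.070, θ=0.028, ω=-0.012
apply F[28]=+0.600 → step 29: x=-0.151, v=-0.062, θ=0.028, ω=-0.017
apply F[29]=+0.573 → step 30: x=-0.152, v=-0.055, θ=0.027, ω=-0.020
apply F[30]=+0.548 → step 31: x=-0.153, v=-0.048, θ=0.027, ω=-0.024
apply F[31]=+0.524 → step 32: x=-0.154, v=-0.041, θ=0.026, ω=-0.026
apply F[32]=+0.502 → step 33: x=-0.154, v=-0.035, θ=0.026, ω=-0.028
apply F[33]=+0.480 → step 34: x=-0.155, v=-0.029, θ=0.025, ω=-0.030
apply F[34]=+0.460 → step 35: x=-0.156, v=-0.024, θ=0.024, ω=-0.031

Answer: x=-0.156, v=-0.024, θ=0.024, ω=-0.031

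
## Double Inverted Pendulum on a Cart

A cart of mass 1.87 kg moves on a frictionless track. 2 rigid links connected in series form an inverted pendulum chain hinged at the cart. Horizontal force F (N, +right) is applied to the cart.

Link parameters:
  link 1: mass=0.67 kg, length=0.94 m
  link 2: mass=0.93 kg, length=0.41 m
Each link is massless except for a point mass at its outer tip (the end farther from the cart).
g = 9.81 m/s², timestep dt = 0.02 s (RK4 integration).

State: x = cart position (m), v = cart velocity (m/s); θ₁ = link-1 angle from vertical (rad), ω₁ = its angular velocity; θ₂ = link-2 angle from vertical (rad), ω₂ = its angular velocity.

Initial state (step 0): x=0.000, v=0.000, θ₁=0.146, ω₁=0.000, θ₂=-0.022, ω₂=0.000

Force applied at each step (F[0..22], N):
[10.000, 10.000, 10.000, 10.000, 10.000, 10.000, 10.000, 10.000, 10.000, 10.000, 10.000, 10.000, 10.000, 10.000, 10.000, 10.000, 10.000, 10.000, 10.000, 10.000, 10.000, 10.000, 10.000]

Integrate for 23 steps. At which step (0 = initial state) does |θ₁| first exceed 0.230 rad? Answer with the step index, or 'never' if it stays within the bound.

apply F[0]=+10.000 → step 1: x=0.001, v=0.082, θ₁=0.146, ω₁=-0.008, θ₂=-0.024, ω₂=-0.194
apply F[1]=+10.000 → step 2: x=0.003, v=0.165, θ₁=0.146, ω₁=-0.015, θ₂=-0.030, ω₂=-0.391
apply F[2]=+10.000 → step 3: x=0.007, v=0.247, θ₁=0.145, ω₁=-0.021, θ₂=-0.040, ω₂=-0.596
apply F[3]=+10.000 → step 4: x=0.013, v=0.330, θ₁=0.145, ω₁=-0.025, θ₂=-0.054, ω₂=-0.811
apply F[4]=+10.000 → step 5: x=0.021, v=0.414, θ₁=0.144, ω₁=-0.027, θ₂=-0.072, ω₂=-1.039
apply F[5]=+10.000 → step 6: x=0.030, v=0.498, θ₁=0.144, ω₁=-0.026, θ₂=-0.095, ω₂=-1.285
apply F[6]=+10.000 → step 7: x=0.041, v=0.582, θ₁=0.143, ω₁=-0.024, θ₂=-0.124, ω₂=-1.548
apply F[7]=+10.000 → step 8: x=0.053, v=0.668, θ₁=0.143, ω₁=-0.019, θ₂=-0.157, ω₂=-1.832
apply F[8]=+10.000 → step 9: x=0.067, v=0.755, θ₁=0.143, ω₁=-0.014, θ₂=-0.197, ω₂=-2.136
apply F[9]=+10.000 → step 10: x=0.083, v=0.843, θ₁=0.142, ω₁=-0.010, θ₂=-0.243, ω₂=-2.457
apply F[10]=+10.000 → step 11: x=0.101, v=0.932, θ₁=0.142, ω₁=-0.011, θ₂=-0.295, ω₂=-2.794
apply F[11]=+10.000 → step 12: x=0.121, v=1.023, θ₁=0.142, ω₁=-0.018, θ₂=-0.355, ω₂=-3.140
apply F[12]=+10.000 → step 13: x=0.142, v=1.116, θ₁=0.141, ω₁=-0.038, θ₂=-0.421, ω₂=-3.492
apply F[13]=+10.000 → step 14: x=0.165, v=1.210, θ₁=0.140, ω₁=-0.072, θ₂=-0.494, ω₂=-3.843
apply F[14]=+10.000 → step 15: x=0.190, v=1.305, θ₁=0.138, ω₁=-0.126, θ₂=-0.575, ω₂=-4.190
apply F[15]=+10.000 → step 16: x=0.217, v=1.402, θ₁=0.135, ω₁=-0.203, θ₂=-0.662, ω₂=-4.531
apply F[16]=+10.000 → step 17: x=0.246, v=1.500, θ₁=0.130, ω₁=-0.306, θ₂=-0.756, ω₂=-4.865
apply F[17]=+10.000 → step 18: x=0.277, v=1.600, θ₁=0.123, ω₁=-0.438, θ₂=-0.857, ω₂=-5.193
apply F[18]=+10.000 → step 19: x=0.310, v=1.700, θ₁=0.112, ω₁=-0.602, θ₂=-0.964, ω₂=-5.516
apply F[19]=+10.000 → step 20: x=0.345, v=1.802, θ₁=0.098, ω₁=-0.800, θ₂=-1.077, ω₂=-5.838
apply F[20]=+10.000 → step 21: x=0.382, v=1.904, θ₁=0.080, ω₁=-1.034, θ₂=-1.197, ω₂=-6.160
apply F[21]=+10.000 → step 22: x=0.422, v=2.008, θ₁=0.057, ω₁=-1.307, θ₂=-1.324, ω₂=-6.483
apply F[22]=+10.000 → step 23: x=0.463, v=2.113, θ₁=0.027, ω₁=-1.620, θ₂=-1.457, ω₂=-6.804
max |θ₁| = 0.146 ≤ 0.230 over all 24 states.

Answer: never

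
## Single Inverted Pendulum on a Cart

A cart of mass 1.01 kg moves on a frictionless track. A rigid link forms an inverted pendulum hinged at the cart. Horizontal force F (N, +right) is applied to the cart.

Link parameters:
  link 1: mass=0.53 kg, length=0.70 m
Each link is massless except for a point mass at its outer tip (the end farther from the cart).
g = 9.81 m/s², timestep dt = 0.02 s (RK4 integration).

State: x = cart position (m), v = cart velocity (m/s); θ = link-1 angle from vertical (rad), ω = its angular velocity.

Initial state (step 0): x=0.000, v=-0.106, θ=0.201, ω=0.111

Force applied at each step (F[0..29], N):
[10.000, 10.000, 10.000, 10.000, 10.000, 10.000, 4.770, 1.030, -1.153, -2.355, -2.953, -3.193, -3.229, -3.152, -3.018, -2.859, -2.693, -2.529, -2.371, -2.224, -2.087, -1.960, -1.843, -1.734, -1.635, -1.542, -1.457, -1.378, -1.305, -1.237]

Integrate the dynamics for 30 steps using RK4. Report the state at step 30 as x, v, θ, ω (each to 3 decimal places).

apply F[0]=+10.000 → step 1: x=-0.000, v=0.068, θ=0.201, ω=-0.077
apply F[1]=+10.000 → step 2: x=0.003, v=0.243, θ=0.198, ω=-0.265
apply F[2]=+10.000 → step 3: x=0.009, v=0.418, θ=0.191, ω=-0.457
apply F[3]=+10.000 → step 4: x=0.019, v=0.594, θ=0.180, ω=-0.653
apply F[4]=+10.000 → step 5: x=0.033, v=0.773, θ=0.165, ω=-0.856
apply F[5]=+10.000 → step 6: x=0.050, v=0.954, θ=0.145, ω=-1.068
apply F[6]=+4.770 → step 7: x=0.070, v=1.035, θ=0.123, ω=-1.146
apply F[7]=+1.030 → step 8: x=0.091, v=1.045, θ=0.100, ω=-1.129
apply F[8]=-1.153 → step 9: x=0.112, v=1.014, θ=0.079, ω=-1.059
apply F[9]=-2.355 → step 10: x=0.131, v=0.961, θ=0.058, ω=-0.965
apply F[10]=-2.953 → step 11: x=0.150, v=0.898, θ=0.040, ω=-0.861
apply F[11]=-3.193 → step 12: x=0.167, v=0.832, θ=0.024, ω=-0.757
apply F[12]=-3.229 → step 13: x=0.183, v=0.766, θ=0.010, ω=-0.659
apply F[13]=-3.152 → step 14: x=0.198, v=0.703, θ=-0.002, ω=-0.568
apply F[14]=-3.018 → step 15: x=0.211, v=0.644, θ=-0.013, ω=-0.486
apply F[15]=-2.859 → step 16: x=0.224, v=0.590, θ=-0.022, ω=-0.413
apply F[16]=-2.693 → step 17: x=0.235, v=0.539, θ=-0.030, ω=-0.348
apply F[17]=-2.529 → step 18: x=0.245, v=0.492, θ=-0.036, ω=-0.290
apply F[18]=-2.371 → step 19: x=0.255, v=0.449, θ=-0.041, ω=-0.240
apply F[19]=-2.224 → step 20: x=0.263, v=0.410, θ=-0.046, ω=-0.196
apply F[20]=-2.087 → step 21: x=0.271, v=0.373, θ=-0.049, ω=-0.157
apply F[21]=-1.960 → step 22: x=0.278, v=0.340, θ=-0.052, ω=-0.123
apply F[22]=-1.843 → step 23: x=0.285, v=0.309, θ=-0.054, ω=-0.094
apply F[23]=-1.734 → step 24: x=0.291, v=0.280, θ=-0.056, ω=-0.068
apply F[24]=-1.635 → step 25: x=0.296, v=0.254, θ=-0.057, ω=-0.046
apply F[25]=-1.542 → step 26: x=0.301, v=0.229, θ=-0.058, ω=-0.027
apply F[26]=-1.457 → step 27: x=0.305, v=0.206, θ=-0.058, ω=-0.011
apply F[27]=-1.378 → step 28: x=0.309, v=0.185, θ=-0.058, ω=0.003
apply F[28]=-1.305 → step 29: x=0.313, v=0.165, θ=-0.058, ω=0.015
apply F[29]=-1.237 → step 30: x=0.316, v=0.146, θ=-0.057, ω=0.026

Answer: x=0.316, v=0.146, θ=-0.057, ω=0.026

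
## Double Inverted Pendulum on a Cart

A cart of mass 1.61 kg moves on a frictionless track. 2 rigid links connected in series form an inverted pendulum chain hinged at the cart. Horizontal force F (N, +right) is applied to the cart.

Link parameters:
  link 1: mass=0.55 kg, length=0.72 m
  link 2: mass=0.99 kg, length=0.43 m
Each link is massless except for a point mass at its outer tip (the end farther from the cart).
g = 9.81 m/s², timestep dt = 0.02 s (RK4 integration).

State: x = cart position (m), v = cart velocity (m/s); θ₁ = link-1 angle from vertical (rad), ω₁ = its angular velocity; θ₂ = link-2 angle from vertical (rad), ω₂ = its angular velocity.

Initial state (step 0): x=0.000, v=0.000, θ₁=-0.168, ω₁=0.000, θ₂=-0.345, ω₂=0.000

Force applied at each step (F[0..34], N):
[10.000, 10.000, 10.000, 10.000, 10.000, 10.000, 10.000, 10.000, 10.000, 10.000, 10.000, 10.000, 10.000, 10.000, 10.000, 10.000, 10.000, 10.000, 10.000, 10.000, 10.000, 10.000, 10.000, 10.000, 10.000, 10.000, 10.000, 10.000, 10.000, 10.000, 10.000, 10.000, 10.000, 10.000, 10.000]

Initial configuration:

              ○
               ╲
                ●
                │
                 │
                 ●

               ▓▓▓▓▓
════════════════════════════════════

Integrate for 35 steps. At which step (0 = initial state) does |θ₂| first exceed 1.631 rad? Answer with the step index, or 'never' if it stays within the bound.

Answer: 30

Derivation:
apply F[0]=+10.000 → step 1: x=0.001, v=0.150, θ₁=-0.170, ω₁=-0.182, θ₂=-0.347, ω₂=-0.183
apply F[1]=+10.000 → step 2: x=0.006, v=0.300, θ₁=-0.175, ω₁=-0.366, θ₂=-0.352, ω₂=-0.363
apply F[2]=+10.000 → step 3: x=0.013, v=0.450, θ₁=-0.184, ω₁=-0.554, θ₂=-0.361, ω₂=-0.539
apply F[3]=+10.000 → step 4: x=0.024, v=0.601, θ₁=-0.197, ω₁=-0.748, θ₂=-0.374, ω₂=-0.708
apply F[4]=+10.000 → step 5: x=0.038, v=0.753, θ₁=-0.214, ω₁=-0.950, θ₂=-0.390, ω₂=-0.867
apply F[5]=+10.000 → step 6: x=0.054, v=0.904, θ₁=-0.236, ω₁=-1.163, θ₂=-0.408, ω₂=-1.013
apply F[6]=+10.000 → step 7: x=0.074, v=1.056, θ₁=-0.261, ω₁=-1.386, θ₂=-0.430, ω₂=-1.142
apply F[7]=+10.000 → step 8: x=0.096, v=1.207, θ₁=-0.291, ω₁=-1.622, θ₂=-0.454, ω₂=-1.253
apply F[8]=+10.000 → step 9: x=0.122, v=1.356, θ₁=-0.326, ω₁=-1.870, θ₂=-0.480, ω₂=-1.340
apply F[9]=+10.000 → step 10: x=0.151, v=1.501, θ₁=-0.366, ω₁=-2.131, θ₂=-0.507, ω₂=-1.402
apply F[10]=+10.000 → step 11: x=0.182, v=1.640, θ₁=-0.411, ω₁=-2.401, θ₂=-0.536, ω₂=-1.439
apply F[11]=+10.000 → step 12: x=0.216, v=1.772, θ₁=-0.462, ω₁=-2.678, θ₂=-0.565, ω₂=-1.453
apply F[12]=+10.000 → step 13: x=0.253, v=1.892, θ₁=-0.518, ω₁=-2.957, θ₂=-0.594, ω₂=-1.448
apply F[13]=+10.000 → step 14: x=0.292, v=1.997, θ₁=-0.580, ω₁=-3.231, θ₂=-0.623, ω₂=-1.434
apply F[14]=+10.000 → step 15: x=0.333, v=2.086, θ₁=-0.648, ω₁=-3.492, θ₂=-0.651, ω₂=-1.425
apply F[15]=+10.000 → step 16: x=0.375, v=2.155, θ₁=-0.720, ω₁=-3.734, θ₂=-0.680, ω₂=-1.436
apply F[16]=+10.000 → step 17: x=0.419, v=2.204, θ₁=-0.797, ω₁=-3.951, θ₂=-0.709, ω₂=-1.484
apply F[17]=+10.000 → step 18: x=0.463, v=2.232, θ₁=-0.878, ω₁=-4.140, θ₂=-0.739, ω₂=-1.584
apply F[18]=+10.000 → step 19: x=0.508, v=2.240, θ₁=-0.962, ω₁=-4.299, θ₂=-0.773, ω₂=-1.746
apply F[19]=+10.000 → step 20: x=0.553, v=2.231, θ₁=-1.049, ω₁=-4.430, θ₂=-0.810, ω₂=-1.976
apply F[20]=+10.000 → step 21: x=0.597, v=2.204, θ₁=-1.139, ω₁=-4.534, θ₂=-0.852, ω₂=-2.278
apply F[21]=+10.000 → step 22: x=0.641, v=2.161, θ₁=-1.231, ω₁=-4.613, θ₂=-0.901, ω₂=-2.651
apply F[22]=+10.000 → step 23: x=0.683, v=2.103, θ₁=-1.324, ω₁=-4.670, θ₂=-0.959, ω₂=-3.094
apply F[23]=+10.000 → step 24: x=0.725, v=2.029, θ₁=-1.417, ω₁=-4.703, θ₂=-1.026, ω₂=-3.602
apply F[24]=+10.000 → step 25: x=0.764, v=1.940, θ₁=-1.512, ω₁=-4.714, θ₂=-1.103, ω₂=-4.174
apply F[25]=+10.000 → step 26: x=0.802, v=1.833, θ₁=-1.606, ω₁=-4.701, θ₂=-1.193, ω₂=-4.804
apply F[26]=+10.000 → step 27: x=0.837, v=1.705, θ₁=-1.699, ω₁=-4.665, θ₂=-1.296, ω₂=-5.489
apply F[27]=+10.000 → step 28: x=0.870, v=1.554, θ₁=-1.792, ω₁=-4.611, θ₂=-1.413, ω₂=-6.218
apply F[28]=+10.000 → step 29: x=0.899, v=1.373, θ₁=-1.884, ω₁=-4.549, θ₂=-1.545, ω₂=-6.978
apply F[29]=+10.000 → step 30: x=0.925, v=1.156, θ₁=-1.974, ω₁=-4.505, θ₂=-1.692, ω₂=-7.738
apply F[30]=+10.000 → step 31: x=0.945, v=0.895, θ₁=-2.064, ω₁=-4.521, θ₂=-1.854, ω₂=-8.448
apply F[31]=+10.000 → step 32: x=0.960, v=0.587, θ₁=-2.156, ω₁=-4.659, θ₂=-2.029, ω₂=-9.024
apply F[32]=+10.000 → step 33: x=0.969, v=0.232, θ₁=-2.252, ω₁=-4.990, θ₂=-2.213, ω₂=-9.355
apply F[33]=+10.000 → step 34: x=0.969, v=-0.159, θ₁=-2.357, ω₁=-5.565, θ₂=-2.401, ω₂=-9.334
apply F[34]=+10.000 → step 35: x=0.962, v=-0.567, θ₁=-2.476, ω₁=-6.383, θ₂=-2.584, ω₂=-8.906
|θ₂| = 1.692 > 1.631 first at step 30.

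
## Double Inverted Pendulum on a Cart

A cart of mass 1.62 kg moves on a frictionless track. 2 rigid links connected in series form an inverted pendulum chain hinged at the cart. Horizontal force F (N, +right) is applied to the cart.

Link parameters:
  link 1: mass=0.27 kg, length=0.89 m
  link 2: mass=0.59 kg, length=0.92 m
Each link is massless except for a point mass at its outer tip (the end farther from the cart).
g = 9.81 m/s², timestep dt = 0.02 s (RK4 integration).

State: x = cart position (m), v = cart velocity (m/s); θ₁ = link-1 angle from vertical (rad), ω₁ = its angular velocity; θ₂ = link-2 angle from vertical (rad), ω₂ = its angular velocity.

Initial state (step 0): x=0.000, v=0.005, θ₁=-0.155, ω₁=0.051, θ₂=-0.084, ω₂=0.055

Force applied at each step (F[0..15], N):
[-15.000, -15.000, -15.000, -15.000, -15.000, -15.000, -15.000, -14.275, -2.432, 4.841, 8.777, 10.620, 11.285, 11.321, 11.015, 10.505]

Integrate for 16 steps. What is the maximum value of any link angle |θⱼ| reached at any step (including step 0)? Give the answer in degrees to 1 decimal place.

Answer: 8.9°

Derivation:
apply F[0]=-15.000 → step 1: x=-0.002, v=-0.163, θ₁=-0.153, ω₁=0.166, θ₂=-0.082, ω₂=0.108
apply F[1]=-15.000 → step 2: x=-0.007, v=-0.330, θ₁=-0.148, ω₁=0.282, θ₂=-0.080, ω₂=0.160
apply F[2]=-15.000 → step 3: x=-0.015, v=-0.499, θ₁=-0.142, ω₁=0.403, θ₂=-0.076, ω₂=0.210
apply F[3]=-15.000 → step 4: x=-0.026, v=-0.669, θ₁=-0.132, ω₁=0.529, θ₂=-0.071, ω₂=0.256
apply F[4]=-15.000 → step 5: x=-0.042, v=-0.840, θ₁=-0.120, ω₁=0.663, θ₂=-0.066, ω₂=0.298
apply F[5]=-15.000 → step 6: x=-0.060, v=-1.013, θ₁=-0.106, ω₁=0.806, θ₂=-0.059, ω₂=0.333
apply F[6]=-15.000 → step 7: x=-0.082, v=-1.189, θ₁=-0.088, ω₁=0.961, θ₂=-0.052, ω₂=0.361
apply F[7]=-14.275 → step 8: x=-0.108, v=-1.357, θ₁=-0.067, ω₁=1.119, θ₂=-0.045, ω₂=0.380
apply F[8]=-2.432 → step 9: x=-0.135, v=-1.382, θ₁=-0.045, ω₁=1.128, θ₂=-0.037, ω₂=0.389
apply F[9]=+4.841 → step 10: x=-0.162, v=-1.319, θ₁=-0.023, ω₁=1.050, θ₂=-0.030, ω₂=0.389
apply F[10]=+8.777 → step 11: x=-0.187, v=-1.210, θ₁=-0.003, ω₁=0.930, θ₂=-0.022, ω₂=0.381
apply F[11]=+10.620 → step 12: x=-0.210, v=-1.079, θ₁=0.014, ω₁=0.795, θ₂=-0.014, ω₂=0.366
apply F[12]=+11.285 → step 13: x=-0.230, v=-0.942, θ₁=0.029, ω₁=0.660, θ₂=-0.007, ω₂=0.345
apply F[13]=+11.321 → step 14: x=-0.248, v=-0.806, θ₁=0.040, ω₁=0.533, θ₂=-0.001, ω₂=0.320
apply F[14]=+11.015 → step 15: x=-0.263, v=-0.674, θ₁=0.050, ω₁=0.417, θ₂=0.006, ω₂=0.290
apply F[15]=+10.505 → step 16: x=-0.275, v=-0.550, θ₁=0.057, ω₁=0.311, θ₂=0.011, ω₂=0.259
Max |angle| over trajectory = 0.155 rad = 8.9°.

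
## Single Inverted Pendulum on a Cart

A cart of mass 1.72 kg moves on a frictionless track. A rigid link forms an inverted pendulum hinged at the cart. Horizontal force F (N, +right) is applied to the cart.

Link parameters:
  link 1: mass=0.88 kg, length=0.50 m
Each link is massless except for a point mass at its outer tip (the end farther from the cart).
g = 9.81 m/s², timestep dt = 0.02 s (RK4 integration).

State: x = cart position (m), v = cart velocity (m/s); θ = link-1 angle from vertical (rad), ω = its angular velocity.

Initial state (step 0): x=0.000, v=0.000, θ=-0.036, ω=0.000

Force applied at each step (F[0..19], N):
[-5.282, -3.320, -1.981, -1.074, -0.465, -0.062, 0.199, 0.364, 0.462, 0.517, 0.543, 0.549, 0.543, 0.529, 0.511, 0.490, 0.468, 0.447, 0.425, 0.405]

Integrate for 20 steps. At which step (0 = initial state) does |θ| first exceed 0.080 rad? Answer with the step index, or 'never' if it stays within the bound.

apply F[0]=-5.282 → step 1: x=-0.001, v=-0.058, θ=-0.035, ω=0.102
apply F[1]=-3.320 → step 2: x=-0.002, v=-0.093, θ=-0.032, ω=0.159
apply F[2]=-1.981 → step 3: x=-0.004, v=-0.113, θ=-0.029, ω=0.186
apply F[3]=-1.074 → step 4: x=-0.007, v=-0.123, θ=-0.025, ω=0.195
apply F[4]=-0.465 → step 5: x=-0.009, v=-0.126, θ=-0.021, ω=0.192
apply F[5]=-0.062 → step 6: x=-0.011, v=-0.125, θ=-0.018, ω=0.182
apply F[6]=+0.199 → step 7: x=-0.014, v=-0.121, θ=-0.014, ω=0.169
apply F[7]=+0.364 → step 8: x=-0.016, v=-0.115, θ=-0.011, ω=0.153
apply F[8]=+0.462 → step 9: x=-0.019, v=-0.109, θ=-0.008, ω=0.136
apply F[9]=+0.517 → step 10: x=-0.021, v=-0.102, θ=-0.005, ω=0.121
apply F[10]=+0.543 → step 11: x=-0.023, v=-0.096, θ=-0.003, ω=0.105
apply F[11]=+0.549 → step 12: x=-0.024, v=-0.089, θ=-0.001, ω=0.091
apply F[12]=+0.543 → step 13: x=-0.026, v=-0.083, θ=0.001, ω=0.079
apply F[13]=+0.529 → step 14: x=-0.028, v=-0.077, θ=0.002, ω=0.067
apply F[14]=+0.511 → step 15: x=-0.029, v=-0.071, θ=0.003, ω=0.057
apply F[15]=+0.490 → step 16: x=-0.031, v=-0.066, θ=0.004, ω=0.048
apply F[16]=+0.468 → step 17: x=-0.032, v=-0.061, θ=0.005, ω=0.040
apply F[17]=+0.447 → step 18: x=-0.033, v=-0.056, θ=0.006, ω=0.033
apply F[18]=+0.425 → step 19: x=-0.034, v=-0.052, θ=0.007, ω=0.026
apply F[19]=+0.405 → step 20: x=-0.035, v=-0.048, θ=0.007, ω=0.021
max |θ| = 0.036 ≤ 0.080 over all 21 states.

Answer: never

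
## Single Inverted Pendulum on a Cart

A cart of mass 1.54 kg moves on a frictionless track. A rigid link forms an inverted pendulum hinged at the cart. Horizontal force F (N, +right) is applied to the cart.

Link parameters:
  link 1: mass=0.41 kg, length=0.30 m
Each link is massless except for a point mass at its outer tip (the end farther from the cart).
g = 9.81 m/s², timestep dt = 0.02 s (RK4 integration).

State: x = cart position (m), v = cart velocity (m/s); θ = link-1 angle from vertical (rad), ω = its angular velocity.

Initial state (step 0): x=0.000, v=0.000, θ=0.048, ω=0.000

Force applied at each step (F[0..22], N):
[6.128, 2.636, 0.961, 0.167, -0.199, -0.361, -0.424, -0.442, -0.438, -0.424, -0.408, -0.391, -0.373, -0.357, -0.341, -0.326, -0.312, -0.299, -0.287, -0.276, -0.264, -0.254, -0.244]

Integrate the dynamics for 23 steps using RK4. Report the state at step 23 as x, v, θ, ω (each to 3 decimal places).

apply F[0]=+6.128 → step 1: x=0.001, v=0.077, θ=0.046, ω=-0.226
apply F[1]=+2.636 → step 2: x=0.003, v=0.109, θ=0.040, ω=-0.304
apply F[2]=+0.961 → step 3: x=0.005, v=0.120, θ=0.034, ω=-0.315
apply F[3]=+0.167 → step 4: x=0.007, v=0.120, θ=0.028, ω=-0.296
apply F[4]=-0.199 → step 5: x=0.010, v=0.116, θ=0.023, ω=-0.266
apply F[5]=-0.361 → step 6: x=0.012, v=0.110, θ=0.018, ω=-0.234
apply F[6]=-0.424 → step 7: x=0.014, v=0.104, θ=0.013, ω=-0.203
apply F[7]=-0.442 → step 8: x=0.016, v=0.098, θ=0.009, ω=-0.175
apply F[8]=-0.438 → step 9: x=0.018, v=0.092, θ=0.006, ω=-0.149
apply F[9]=-0.424 → step 10: x=0.020, v=0.086, θ=0.003, ω=-0.127
apply F[10]=-0.408 → step 11: x=0.021, v=0.081, θ=0.001, ω=-0.108
apply F[11]=-0.391 → step 12: x=0.023, v=0.076, θ=-0.001, ω=-0.091
apply F[12]=-0.373 → step 13: x=0.024, v=0.071, θ=-0.003, ω=-0.076
apply F[13]=-0.357 → step 14: x=0.026, v=0.066, θ=-0.004, ω=-0.063
apply F[14]=-0.341 → step 15: x=0.027, v=0.062, θ=-0.005, ω=-0.052
apply F[15]=-0.326 → step 16: x=0.028, v=0.058, θ=-0.006, ω=-0.043
apply F[16]=-0.312 → step 17: x=0.029, v=0.054, θ=-0.007, ω=-0.034
apply F[17]=-0.299 → step 18: x=0.031, v=0.051, θ=-0.007, ω=-0.027
apply F[18]=-0.287 → step 19: x=0.031, v=0.048, θ=-0.008, ω=-0.021
apply F[19]=-0.276 → step 20: x=0.032, v=0.044, θ=-0.008, ω=-0.016
apply F[20]=-0.264 → step 21: x=0.033, v=0.041, θ=-0.009, ω=-0.012
apply F[21]=-0.254 → step 22: x=0.034, v=0.039, θ=-0.009, ω=-0.008
apply F[22]=-0.244 → step 23: x=0.035, v=0.036, θ=-0.009, ω=-0.005

Answer: x=0.035, v=0.036, θ=-0.009, ω=-0.005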